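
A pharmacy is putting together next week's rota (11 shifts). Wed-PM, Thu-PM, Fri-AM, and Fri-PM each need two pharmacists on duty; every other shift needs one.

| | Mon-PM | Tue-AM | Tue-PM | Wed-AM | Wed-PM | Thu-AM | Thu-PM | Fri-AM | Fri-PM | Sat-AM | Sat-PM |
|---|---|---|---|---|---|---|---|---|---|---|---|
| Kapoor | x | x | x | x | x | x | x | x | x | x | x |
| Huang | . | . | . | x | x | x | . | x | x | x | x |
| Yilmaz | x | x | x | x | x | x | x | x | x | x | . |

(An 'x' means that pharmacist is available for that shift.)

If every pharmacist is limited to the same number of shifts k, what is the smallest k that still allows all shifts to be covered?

With 3 pharmacists and 15 worker-slots to fill, someone must work at least ⌈15/3⌉ = 5 shifts, so k ≥ 5.
k = 5 works: Mon-PM→Kapoor, Tue-AM→Kapoor, Tue-PM→Kapoor, Wed-AM→Huang, Wed-PM→Huang+Yilmaz, Thu-AM→Huang, Thu-PM→Kapoor+Yilmaz, Fri-AM→Huang+Yilmaz, Fri-PM→Huang+Yilmaz, Sat-AM→Yilmaz, Sat-PM→Kapoor.
Loads: Kapoor 5, Huang 5, Yilmaz 5 — all ≤ 5.

5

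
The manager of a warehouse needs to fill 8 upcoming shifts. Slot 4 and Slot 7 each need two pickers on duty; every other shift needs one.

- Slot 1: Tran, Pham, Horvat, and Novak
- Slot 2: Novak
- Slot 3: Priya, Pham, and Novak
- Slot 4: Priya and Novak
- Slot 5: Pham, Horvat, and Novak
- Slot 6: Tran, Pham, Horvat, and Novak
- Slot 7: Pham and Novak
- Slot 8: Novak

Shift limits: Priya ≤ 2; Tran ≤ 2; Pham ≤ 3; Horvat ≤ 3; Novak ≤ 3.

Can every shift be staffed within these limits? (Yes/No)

Total capacity is 13 and 10 slots are needed, so capacity alone doesn't rule it out.
Shifts {Slot 2, Slot 4, Slot 7, Slot 8} need 6 worker-slots in total, but the pickers available for any of those shifts (Priya, Pham, and Novak) can supply at most 5 among them. So no valid schedule exists.

No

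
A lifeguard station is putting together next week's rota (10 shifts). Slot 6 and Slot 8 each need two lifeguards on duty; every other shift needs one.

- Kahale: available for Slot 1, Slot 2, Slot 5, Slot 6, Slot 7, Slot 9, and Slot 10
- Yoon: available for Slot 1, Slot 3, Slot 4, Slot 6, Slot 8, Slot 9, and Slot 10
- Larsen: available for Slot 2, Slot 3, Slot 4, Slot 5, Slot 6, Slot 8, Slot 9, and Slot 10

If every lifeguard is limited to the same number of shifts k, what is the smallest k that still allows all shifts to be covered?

With 3 lifeguards and 12 worker-slots to fill, someone must work at least ⌈12/3⌉ = 4 shifts, so k ≥ 4.
k = 4 works: Slot 1→Kahale, Slot 2→Kahale, Slot 3→Yoon, Slot 4→Yoon, Slot 5→Kahale, Slot 6→Yoon+Larsen, Slot 7→Kahale, Slot 8→Yoon+Larsen, Slot 9→Larsen, Slot 10→Larsen.
Loads: Kahale 4, Yoon 4, Larsen 4 — all ≤ 4.

4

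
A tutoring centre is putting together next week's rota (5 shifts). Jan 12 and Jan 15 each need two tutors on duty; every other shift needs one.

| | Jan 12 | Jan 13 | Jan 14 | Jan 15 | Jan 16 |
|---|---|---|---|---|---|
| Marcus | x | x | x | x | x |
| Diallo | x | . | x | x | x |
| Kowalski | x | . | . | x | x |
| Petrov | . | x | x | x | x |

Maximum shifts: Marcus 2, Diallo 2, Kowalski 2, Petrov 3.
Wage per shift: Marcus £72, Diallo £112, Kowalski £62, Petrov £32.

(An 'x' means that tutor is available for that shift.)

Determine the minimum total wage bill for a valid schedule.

Picking the cheapest available tutor for each shift independently would cost £324, but that ignores the shift limits.
An optimal schedule: Jan 12→Kowalski+Marcus, Jan 13→Petrov, Jan 14→Petrov, Jan 15→Kowalski+Marcus, Jan 16→Petrov.
Total: 62 + 72 + 32 + 32 + 62 + 72 + 32 = £364.

£364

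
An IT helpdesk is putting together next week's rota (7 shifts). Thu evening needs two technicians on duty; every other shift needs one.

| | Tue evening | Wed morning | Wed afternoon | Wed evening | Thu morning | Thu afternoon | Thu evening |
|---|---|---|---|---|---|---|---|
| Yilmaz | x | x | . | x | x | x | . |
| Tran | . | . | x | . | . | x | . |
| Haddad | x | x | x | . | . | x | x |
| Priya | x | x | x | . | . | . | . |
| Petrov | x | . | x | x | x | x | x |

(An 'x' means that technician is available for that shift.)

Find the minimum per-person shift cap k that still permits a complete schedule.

2

With 5 technicians and 8 worker-slots to fill, someone must work at least ⌈8/5⌉ = 2 shifts, so k ≥ 2.
k = 2 works: Tue evening→Priya, Wed morning→Haddad, Wed afternoon→Tran, Wed evening→Yilmaz, Thu morning→Yilmaz, Thu afternoon→Tran, Thu evening→Haddad+Petrov.
Loads: Yilmaz 2, Tran 2, Haddad 2, Priya 1, Petrov 1 — all ≤ 2.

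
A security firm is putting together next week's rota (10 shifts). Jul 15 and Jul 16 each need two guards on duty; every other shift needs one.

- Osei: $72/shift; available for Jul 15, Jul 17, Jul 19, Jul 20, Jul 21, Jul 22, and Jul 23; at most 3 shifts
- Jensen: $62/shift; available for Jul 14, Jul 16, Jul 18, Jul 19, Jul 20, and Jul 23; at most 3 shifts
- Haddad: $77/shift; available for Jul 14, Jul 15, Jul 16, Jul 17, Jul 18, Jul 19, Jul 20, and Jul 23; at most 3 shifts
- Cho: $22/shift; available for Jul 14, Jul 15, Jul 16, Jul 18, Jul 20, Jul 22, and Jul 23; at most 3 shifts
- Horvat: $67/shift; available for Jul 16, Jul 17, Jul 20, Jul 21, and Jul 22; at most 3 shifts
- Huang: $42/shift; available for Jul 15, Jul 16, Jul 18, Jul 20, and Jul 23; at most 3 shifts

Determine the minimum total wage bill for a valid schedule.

Picking the cheapest available guard for each shift independently would cost $434, but that ignores the shift limits.
An optimal schedule: Jul 14→Cho, Jul 15→Cho+Huang, Jul 16→Jensen+Horvat, Jul 17→Horvat, Jul 18→Huang, Jul 19→Jensen, Jul 20→Jensen, Jul 21→Horvat, Jul 22→Cho, Jul 23→Huang.
Total: 22 + 22 + 42 + 62 + 67 + 67 + 42 + 62 + 62 + 67 + 22 + 42 = $579.

$579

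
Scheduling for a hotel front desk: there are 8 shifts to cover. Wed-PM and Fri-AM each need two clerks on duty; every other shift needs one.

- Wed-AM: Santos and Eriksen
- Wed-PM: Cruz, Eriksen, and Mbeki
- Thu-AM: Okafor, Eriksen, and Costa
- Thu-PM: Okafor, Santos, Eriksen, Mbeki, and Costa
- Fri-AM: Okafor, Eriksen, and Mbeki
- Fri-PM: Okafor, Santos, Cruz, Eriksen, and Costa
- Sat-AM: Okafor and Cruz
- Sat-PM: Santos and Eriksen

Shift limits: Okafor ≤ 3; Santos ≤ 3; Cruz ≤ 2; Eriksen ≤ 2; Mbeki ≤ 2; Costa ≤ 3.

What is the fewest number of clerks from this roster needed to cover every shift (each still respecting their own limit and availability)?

10 slots to fill and no one can take more than 3, so at least ⌈10/3⌉ = 4 clerks are needed.
Okafor, Santos, Cruz, and Eriksen alone can cover everything: Wed-AM→Santos, Wed-PM→Cruz+Eriksen, Thu-AM→Okafor, Thu-PM→Santos, Fri-AM→Okafor+Eriksen, Fri-PM→Cruz, Sat-AM→Okafor, Sat-PM→Santos.

4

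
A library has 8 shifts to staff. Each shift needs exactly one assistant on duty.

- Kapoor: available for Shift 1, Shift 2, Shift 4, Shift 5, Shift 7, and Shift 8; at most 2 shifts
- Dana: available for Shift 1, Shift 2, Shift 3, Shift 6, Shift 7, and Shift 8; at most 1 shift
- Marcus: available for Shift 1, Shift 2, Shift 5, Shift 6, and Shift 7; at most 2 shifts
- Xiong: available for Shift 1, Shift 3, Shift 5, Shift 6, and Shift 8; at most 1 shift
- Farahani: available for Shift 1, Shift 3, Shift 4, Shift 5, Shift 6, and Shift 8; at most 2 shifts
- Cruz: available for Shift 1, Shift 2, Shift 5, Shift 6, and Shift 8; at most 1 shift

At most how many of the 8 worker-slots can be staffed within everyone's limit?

8

Total capacity across all assistants is 2+1+2+1+2+1 = 9, and 8 slots are needed, so at most 8 can be filled.
An assignment achieving 8: Shift 1→Farahani, Shift 2→Marcus, Shift 3→Dana, Shift 4→Kapoor, Shift 5→Marcus, Shift 6→Xiong, Shift 7→Kapoor, Shift 8→Farahani.
Loads: Kapoor 2/2, Dana 1/1, Marcus 2/2, Xiong 1/1, Farahani 2/2, Cruz 0/1.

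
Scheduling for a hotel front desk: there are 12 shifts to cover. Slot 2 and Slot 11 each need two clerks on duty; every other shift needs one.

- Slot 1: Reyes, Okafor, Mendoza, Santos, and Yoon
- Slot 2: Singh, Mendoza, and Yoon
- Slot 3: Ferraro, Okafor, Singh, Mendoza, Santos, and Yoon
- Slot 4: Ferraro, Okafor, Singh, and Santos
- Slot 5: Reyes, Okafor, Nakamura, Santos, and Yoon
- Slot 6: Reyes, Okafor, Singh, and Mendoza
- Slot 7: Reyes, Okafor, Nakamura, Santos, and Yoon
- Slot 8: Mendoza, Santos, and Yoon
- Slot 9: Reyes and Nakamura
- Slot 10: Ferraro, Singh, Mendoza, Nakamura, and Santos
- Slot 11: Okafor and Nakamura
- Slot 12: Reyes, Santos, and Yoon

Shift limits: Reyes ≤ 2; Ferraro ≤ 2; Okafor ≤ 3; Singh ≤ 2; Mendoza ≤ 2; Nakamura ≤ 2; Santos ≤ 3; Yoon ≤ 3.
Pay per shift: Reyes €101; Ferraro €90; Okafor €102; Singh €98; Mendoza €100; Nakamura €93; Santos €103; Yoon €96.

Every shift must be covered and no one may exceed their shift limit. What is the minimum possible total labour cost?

€1354

Slot 11 can only be covered by Okafor and Nakamura, so that assignment is forced.
Picking the cheapest available clerk for each shift independently would cost €1324, but that ignores the shift limits.
An optimal schedule: Slot 1→Mendoza, Slot 2→Yoon+Singh, Slot 3→Mendoza, Slot 4→Ferraro, Slot 5→Reyes, Slot 6→Singh, Slot 7→Reyes, Slot 8→Yoon, Slot 9→Nakamura, Slot 10→Ferraro, Slot 11→Nakamura+Okafor, Slot 12→Yoon.
Total: 100 + 96 + 98 + 100 + 90 + 101 + 98 + 101 + 96 + 93 + 90 + 93 + 102 + 96 = €1354.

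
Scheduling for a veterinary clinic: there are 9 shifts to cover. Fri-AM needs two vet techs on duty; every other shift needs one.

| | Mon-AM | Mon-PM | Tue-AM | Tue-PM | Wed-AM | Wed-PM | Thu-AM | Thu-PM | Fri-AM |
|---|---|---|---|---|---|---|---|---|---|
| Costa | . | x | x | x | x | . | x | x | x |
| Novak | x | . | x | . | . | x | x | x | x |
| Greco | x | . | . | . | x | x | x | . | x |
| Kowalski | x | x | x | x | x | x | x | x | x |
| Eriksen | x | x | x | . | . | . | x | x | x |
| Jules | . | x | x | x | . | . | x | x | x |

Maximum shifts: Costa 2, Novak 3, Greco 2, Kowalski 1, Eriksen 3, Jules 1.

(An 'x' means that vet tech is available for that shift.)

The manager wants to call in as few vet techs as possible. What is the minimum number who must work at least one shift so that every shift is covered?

4

10 slots to fill and no one can take more than 3, so at least ⌈10/3⌉ = 4 vet techs are needed.
Costa, Novak, Greco, and Eriksen alone can cover everything: Mon-AM→Novak, Mon-PM→Costa, Tue-AM→Novak, Tue-PM→Costa, Wed-AM→Greco, Wed-PM→Novak, Thu-AM→Eriksen, Thu-PM→Eriksen, Fri-AM→Greco+Eriksen.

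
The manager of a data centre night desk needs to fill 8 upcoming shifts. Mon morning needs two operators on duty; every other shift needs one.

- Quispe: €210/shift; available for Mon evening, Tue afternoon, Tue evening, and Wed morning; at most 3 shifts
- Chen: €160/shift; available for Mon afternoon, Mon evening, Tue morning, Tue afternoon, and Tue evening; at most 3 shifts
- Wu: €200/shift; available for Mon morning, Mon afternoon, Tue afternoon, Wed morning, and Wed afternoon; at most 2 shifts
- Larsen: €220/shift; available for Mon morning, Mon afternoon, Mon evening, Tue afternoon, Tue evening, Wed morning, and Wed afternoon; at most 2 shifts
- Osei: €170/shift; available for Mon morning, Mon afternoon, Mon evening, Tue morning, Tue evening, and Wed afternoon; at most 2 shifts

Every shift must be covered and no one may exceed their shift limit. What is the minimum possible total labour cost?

Picking the cheapest available operator for each shift independently would cost €1540, but that ignores the shift limits.
An optimal schedule: Mon morning→Osei+Wu, Mon afternoon→Chen, Mon evening→Chen, Tue morning→Chen, Tue afternoon→Quispe, Tue evening→Quispe, Wed morning→Wu, Wed afternoon→Osei.
Total: 170 + 200 + 160 + 160 + 160 + 210 + 210 + 200 + 170 = €1640.

€1640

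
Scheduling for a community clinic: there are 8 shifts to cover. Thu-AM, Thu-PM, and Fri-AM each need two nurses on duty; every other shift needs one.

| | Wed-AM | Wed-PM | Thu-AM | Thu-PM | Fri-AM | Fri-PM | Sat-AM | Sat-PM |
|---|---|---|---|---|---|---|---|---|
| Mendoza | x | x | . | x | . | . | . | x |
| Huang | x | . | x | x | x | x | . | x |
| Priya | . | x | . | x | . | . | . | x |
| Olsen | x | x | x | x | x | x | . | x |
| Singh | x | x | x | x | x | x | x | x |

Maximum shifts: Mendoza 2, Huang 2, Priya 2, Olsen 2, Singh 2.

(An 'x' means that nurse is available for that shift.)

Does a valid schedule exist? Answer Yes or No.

No

Total capacity is 2+2+2+2+2 = 10 but 11 worker-slots are needed — infeasible.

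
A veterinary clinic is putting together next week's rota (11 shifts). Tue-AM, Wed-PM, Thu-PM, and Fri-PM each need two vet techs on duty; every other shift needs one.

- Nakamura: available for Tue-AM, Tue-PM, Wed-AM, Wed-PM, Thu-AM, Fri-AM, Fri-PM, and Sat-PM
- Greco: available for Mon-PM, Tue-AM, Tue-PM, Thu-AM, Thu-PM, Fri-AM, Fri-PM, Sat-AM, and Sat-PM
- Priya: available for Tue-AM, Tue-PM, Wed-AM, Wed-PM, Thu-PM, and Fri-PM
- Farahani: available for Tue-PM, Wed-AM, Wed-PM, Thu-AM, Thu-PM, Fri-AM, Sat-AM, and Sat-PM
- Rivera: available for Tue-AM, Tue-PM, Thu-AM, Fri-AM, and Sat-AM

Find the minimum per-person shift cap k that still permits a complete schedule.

With 5 vet techs and 15 worker-slots to fill, someone must work at least ⌈15/5⌉ = 3 shifts, so k ≥ 3.
k = 3 works: Mon-PM→Greco, Tue-AM→Priya+Rivera, Tue-PM→Rivera, Wed-AM→Nakamura, Wed-PM→Nakamura+Priya, Thu-AM→Farahani, Thu-PM→Greco+Priya, Fri-AM→Rivera, Fri-PM→Nakamura+Greco, Sat-AM→Farahani, Sat-PM→Farahani.
Loads: Nakamura 3, Greco 3, Priya 3, Farahani 3, Rivera 3 — all ≤ 3.

3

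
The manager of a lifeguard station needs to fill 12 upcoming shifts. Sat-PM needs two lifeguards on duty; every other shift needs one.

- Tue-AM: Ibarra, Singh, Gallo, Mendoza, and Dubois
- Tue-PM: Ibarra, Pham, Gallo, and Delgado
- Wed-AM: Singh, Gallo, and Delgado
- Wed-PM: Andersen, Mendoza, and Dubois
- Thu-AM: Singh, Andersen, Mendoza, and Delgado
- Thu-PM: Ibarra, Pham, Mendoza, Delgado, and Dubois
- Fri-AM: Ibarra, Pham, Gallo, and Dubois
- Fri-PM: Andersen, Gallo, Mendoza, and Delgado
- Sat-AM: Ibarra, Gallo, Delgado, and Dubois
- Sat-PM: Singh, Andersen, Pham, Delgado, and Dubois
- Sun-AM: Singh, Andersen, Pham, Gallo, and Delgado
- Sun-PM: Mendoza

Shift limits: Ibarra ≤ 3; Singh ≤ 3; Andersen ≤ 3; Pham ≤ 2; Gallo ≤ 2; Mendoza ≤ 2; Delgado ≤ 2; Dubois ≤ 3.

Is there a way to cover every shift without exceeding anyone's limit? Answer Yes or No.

Sun-PM can only be covered by Mendoza, so that assignment is forced.
One valid schedule: Tue-AM→Singh, Tue-PM→Ibarra, Wed-AM→Singh, Wed-PM→Andersen, Thu-AM→Singh, Thu-PM→Pham, Fri-AM→Ibarra, Fri-PM→Andersen, Sat-AM→Ibarra, Sat-PM→Pham+Delgado, Sun-AM→Andersen, Sun-PM→Mendoza.
Loads: Ibarra 3/3, Singh 3/3, Andersen 3/3, Pham 2/2, Gallo 0/2, Mendoza 1/2, Delgado 1/2, Dubois 0/3 — all within limits.

Yes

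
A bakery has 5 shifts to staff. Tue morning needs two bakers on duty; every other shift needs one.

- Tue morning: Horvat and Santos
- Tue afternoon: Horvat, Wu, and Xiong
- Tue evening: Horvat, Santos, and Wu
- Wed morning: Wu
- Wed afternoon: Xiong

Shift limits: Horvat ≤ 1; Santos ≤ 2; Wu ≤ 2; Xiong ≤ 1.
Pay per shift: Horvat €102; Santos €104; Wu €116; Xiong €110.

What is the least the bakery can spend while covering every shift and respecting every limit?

Tue morning can only be covered by Horvat and Santos, so that assignment is forced.
Wed morning can only be covered by Wu, so that assignment is forced.
Wed afternoon can only be covered by Xiong, so that assignment is forced.
Picking the cheapest available baker for each shift independently would cost €636, but that ignores the shift limits.
An optimal schedule: Tue morning→Horvat+Santos, Tue afternoon→Wu, Tue evening→Santos, Wed morning→Wu, Wed afternoon→Xiong.
Total: 102 + 104 + 116 + 104 + 116 + 110 = €652.

€652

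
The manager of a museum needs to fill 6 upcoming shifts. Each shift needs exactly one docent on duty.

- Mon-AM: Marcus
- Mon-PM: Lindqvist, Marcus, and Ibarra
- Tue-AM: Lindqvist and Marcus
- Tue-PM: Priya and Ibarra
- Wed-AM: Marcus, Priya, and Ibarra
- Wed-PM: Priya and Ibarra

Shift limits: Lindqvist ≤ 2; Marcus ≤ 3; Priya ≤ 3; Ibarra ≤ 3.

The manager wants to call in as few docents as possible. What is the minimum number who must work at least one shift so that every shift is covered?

6 slots to fill and no one can take more than 3, so at least ⌈6/3⌉ = 2 docents are needed.
Marcus and Priya alone can cover everything: Mon-AM→Marcus, Mon-PM→Marcus, Tue-AM→Marcus, Tue-PM→Priya, Wed-AM→Priya, Wed-PM→Priya.

2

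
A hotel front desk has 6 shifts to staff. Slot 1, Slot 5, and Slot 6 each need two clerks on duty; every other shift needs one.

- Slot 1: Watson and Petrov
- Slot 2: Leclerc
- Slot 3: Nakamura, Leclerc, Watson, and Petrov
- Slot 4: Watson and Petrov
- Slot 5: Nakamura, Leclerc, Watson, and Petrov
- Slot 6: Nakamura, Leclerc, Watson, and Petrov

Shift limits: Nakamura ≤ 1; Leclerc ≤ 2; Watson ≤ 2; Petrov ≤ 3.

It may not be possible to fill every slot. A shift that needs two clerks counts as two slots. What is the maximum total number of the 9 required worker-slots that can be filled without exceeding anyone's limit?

8

Total capacity across all clerks is 1+2+2+3 = 8, and 9 slots are needed, so at most 8 can be filled.
An assignment achieving 8: Slot 1→Watson+Petrov, Slot 2→Leclerc, Slot 3→Nakamura, Slot 4→Watson, Slot 5→Leclerc+Petrov, Slot 6→Petrov.
Loads: Nakamura 1/1, Leclerc 2/2, Watson 2/2, Petrov 3/3.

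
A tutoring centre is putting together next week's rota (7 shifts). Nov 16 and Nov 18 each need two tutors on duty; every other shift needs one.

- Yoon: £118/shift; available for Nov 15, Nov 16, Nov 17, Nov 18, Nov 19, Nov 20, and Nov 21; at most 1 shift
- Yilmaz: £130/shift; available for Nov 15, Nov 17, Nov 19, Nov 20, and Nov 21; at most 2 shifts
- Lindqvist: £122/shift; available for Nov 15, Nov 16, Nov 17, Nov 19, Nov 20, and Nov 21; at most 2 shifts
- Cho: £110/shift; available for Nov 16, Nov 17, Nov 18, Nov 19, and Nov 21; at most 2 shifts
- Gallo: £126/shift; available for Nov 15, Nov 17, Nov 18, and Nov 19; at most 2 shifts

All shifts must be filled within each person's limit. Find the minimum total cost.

Picking the cheapest available tutor for each shift independently would cost £1022, but that ignores the shift limits.
An optimal schedule: Nov 15→Yilmaz, Nov 16→Yoon+Lindqvist, Nov 17→Cho, Nov 18→Cho+Gallo, Nov 19→Gallo, Nov 20→Yilmaz, Nov 21→Lindqvist.
Total: 130 + 118 + 122 + 110 + 110 + 126 + 126 + 130 + 122 = £1094.

£1094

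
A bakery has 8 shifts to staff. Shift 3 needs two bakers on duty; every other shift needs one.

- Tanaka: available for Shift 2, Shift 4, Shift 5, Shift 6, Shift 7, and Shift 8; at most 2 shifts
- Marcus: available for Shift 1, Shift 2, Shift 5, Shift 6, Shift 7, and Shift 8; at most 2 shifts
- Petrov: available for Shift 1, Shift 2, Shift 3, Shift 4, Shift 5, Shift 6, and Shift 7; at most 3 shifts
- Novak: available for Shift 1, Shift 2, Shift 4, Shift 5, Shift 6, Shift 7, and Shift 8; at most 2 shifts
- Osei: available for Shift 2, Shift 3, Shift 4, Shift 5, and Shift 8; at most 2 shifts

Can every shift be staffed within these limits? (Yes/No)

Shift 3 can only be covered by Petrov and Osei, so that assignment is forced.
One valid schedule: Shift 1→Marcus, Shift 2→Petrov, Shift 3→Petrov+Osei, Shift 4→Tanaka, Shift 5→Petrov, Shift 6→Tanaka, Shift 7→Marcus, Shift 8→Novak.
Loads: Tanaka 2/2, Marcus 2/2, Petrov 3/3, Novak 1/2, Osei 1/2 — all within limits.

Yes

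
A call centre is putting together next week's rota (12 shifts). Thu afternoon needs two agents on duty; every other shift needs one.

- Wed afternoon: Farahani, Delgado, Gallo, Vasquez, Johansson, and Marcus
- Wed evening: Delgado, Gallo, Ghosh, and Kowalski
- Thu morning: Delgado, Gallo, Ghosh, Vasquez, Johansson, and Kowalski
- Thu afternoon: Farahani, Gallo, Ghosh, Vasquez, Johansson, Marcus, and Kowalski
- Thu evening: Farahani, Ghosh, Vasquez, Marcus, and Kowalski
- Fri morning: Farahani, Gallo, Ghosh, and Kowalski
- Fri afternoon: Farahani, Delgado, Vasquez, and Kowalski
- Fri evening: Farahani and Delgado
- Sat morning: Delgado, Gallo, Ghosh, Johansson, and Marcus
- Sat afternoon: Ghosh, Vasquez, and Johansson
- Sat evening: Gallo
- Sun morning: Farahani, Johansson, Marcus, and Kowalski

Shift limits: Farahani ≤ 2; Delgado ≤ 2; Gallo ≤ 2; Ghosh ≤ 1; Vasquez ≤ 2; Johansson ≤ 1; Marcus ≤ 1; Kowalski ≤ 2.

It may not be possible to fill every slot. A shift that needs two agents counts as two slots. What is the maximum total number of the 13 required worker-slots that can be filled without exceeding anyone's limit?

13

Total capacity across all agents is 2+2+2+1+2+1+1+2 = 13, and 13 slots are needed, so at most 13 can be filled.
An assignment achieving 13: Wed afternoon→Vasquez, Wed evening→Delgado, Thu morning→Kowalski, Thu afternoon→Marcus+Kowalski, Thu evening→Vasquez, Fri morning→Farahani, Fri afternoon→Delgado, Fri evening→Farahani, Sat morning→Gallo, Sat afternoon→Ghosh, Sat evening→Gallo, Sun morning→Johansson.
Loads: Farahani 2/2, Delgado 2/2, Gallo 2/2, Ghosh 1/1, Vasquez 2/2, Johansson 1/1, Marcus 1/1, Kowalski 2/2.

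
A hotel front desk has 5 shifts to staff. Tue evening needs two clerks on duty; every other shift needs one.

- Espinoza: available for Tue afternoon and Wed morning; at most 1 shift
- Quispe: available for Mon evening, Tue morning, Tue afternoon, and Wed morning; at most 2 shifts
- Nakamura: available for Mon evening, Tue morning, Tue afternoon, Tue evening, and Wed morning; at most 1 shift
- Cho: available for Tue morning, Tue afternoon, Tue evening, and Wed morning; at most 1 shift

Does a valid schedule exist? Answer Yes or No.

No

Shifts {Mon evening, Tue morning, Tue afternoon, Tue evening, Wed morning} need 6 worker-slots in total, but the clerks available for any of those shifts (Espinoza, Quispe, Nakamura, and Cho) can supply at most 5 among them. So no valid schedule exists.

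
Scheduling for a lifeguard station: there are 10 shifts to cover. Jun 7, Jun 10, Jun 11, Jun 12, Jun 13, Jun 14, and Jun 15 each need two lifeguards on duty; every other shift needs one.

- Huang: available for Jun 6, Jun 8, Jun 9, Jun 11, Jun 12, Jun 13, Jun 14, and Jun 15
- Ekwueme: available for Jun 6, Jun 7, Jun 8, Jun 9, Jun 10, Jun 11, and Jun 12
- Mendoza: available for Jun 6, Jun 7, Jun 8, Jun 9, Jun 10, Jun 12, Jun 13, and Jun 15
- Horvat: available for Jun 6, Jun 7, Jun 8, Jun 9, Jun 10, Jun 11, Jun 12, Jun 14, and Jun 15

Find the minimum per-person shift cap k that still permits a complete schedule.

5

With 4 lifeguards and 17 worker-slots to fill, someone must work at least ⌈17/4⌉ = 5 shifts, so k ≥ 5.
k = 5 works: Jun 6→Huang, Jun 7→Ekwueme+Mendoza, Jun 8→Ekwueme, Jun 9→Ekwueme, Jun 10→Ekwueme+Mendoza, Jun 11→Huang+Ekwueme, Jun 12→Mendoza+Horvat, Jun 13→Huang+Mendoza, Jun 14→Huang+Horvat, Jun 15→Huang+Mendoza.
Loads: Huang 5, Ekwueme 5, Mendoza 5, Horvat 2 — all ≤ 5.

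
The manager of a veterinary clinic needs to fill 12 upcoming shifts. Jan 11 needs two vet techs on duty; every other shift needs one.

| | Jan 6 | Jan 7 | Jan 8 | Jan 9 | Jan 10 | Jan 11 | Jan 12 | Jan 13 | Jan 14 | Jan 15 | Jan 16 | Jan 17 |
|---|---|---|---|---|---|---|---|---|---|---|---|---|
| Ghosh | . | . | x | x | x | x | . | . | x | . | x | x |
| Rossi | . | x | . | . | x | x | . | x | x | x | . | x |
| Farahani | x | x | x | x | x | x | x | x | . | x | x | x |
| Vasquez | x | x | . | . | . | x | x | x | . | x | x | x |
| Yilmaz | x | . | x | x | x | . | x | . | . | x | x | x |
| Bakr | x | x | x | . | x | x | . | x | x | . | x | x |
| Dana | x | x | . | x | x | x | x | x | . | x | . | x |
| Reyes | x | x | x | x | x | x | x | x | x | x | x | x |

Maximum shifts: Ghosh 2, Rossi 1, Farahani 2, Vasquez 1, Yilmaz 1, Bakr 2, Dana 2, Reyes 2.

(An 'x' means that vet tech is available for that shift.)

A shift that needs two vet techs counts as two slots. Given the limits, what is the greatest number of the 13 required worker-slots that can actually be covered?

13

Total capacity across all vet techs is 2+1+2+1+1+2+2+2 = 13, and 13 slots are needed, so at most 13 can be filled.
An assignment achieving 13: Jan 6→Vasquez, Jan 7→Rossi, Jan 8→Ghosh, Jan 9→Farahani, Jan 10→Dana, Jan 11→Dana+Reyes, Jan 12→Farahani, Jan 13→Bakr, Jan 14→Ghosh, Jan 15→Yilmaz, Jan 16→Bakr, Jan 17→Reyes.
Loads: Ghosh 2/2, Rossi 1/1, Farahani 2/2, Vasquez 1/1, Yilmaz 1/1, Bakr 2/2, Dana 2/2, Reyes 2/2.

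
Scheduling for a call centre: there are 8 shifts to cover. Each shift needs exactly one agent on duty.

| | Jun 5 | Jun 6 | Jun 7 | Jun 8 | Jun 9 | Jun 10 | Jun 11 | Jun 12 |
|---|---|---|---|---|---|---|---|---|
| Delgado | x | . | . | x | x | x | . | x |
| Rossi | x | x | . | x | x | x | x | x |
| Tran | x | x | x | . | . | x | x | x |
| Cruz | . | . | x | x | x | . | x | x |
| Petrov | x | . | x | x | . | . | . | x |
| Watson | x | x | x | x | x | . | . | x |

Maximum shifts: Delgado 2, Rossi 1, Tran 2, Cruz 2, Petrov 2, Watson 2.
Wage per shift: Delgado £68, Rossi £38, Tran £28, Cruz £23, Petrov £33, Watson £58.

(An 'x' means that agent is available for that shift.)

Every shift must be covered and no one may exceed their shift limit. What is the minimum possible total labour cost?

£264

Picking the cheapest available agent for each shift independently would cost £199, but that ignores the shift limits.
An optimal schedule: Jun 5→Petrov, Jun 6→Tran, Jun 7→Cruz, Jun 8→Petrov, Jun 9→Rossi, Jun 10→Tran, Jun 11→Cruz, Jun 12→Watson.
Total: 33 + 28 + 23 + 33 + 38 + 28 + 23 + 58 = £264.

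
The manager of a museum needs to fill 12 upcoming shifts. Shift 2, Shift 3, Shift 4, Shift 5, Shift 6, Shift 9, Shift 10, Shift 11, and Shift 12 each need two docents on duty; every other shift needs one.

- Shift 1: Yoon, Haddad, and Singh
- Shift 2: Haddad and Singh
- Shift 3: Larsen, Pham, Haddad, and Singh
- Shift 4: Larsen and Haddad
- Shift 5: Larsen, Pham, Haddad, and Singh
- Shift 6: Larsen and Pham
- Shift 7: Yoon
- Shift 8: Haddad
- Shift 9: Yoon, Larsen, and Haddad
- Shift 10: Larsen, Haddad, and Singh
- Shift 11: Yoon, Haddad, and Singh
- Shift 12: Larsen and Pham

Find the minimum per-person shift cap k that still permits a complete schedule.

5

With 5 docents and 21 worker-slots to fill, someone must work at least ⌈21/5⌉ = 5 shifts, so k ≥ 5.
k = 5 works: Shift 1→Yoon, Shift 2→Haddad+Singh, Shift 3→Pham+Singh, Shift 4→Larsen+Haddad, Shift 5→Pham+Singh, Shift 6→Larsen+Pham, Shift 7→Yoon, Shift 8→Haddad, Shift 9→Yoon+Larsen, Shift 10→Larsen+Haddad, Shift 11→Yoon+Haddad, Shift 12→Larsen+Pham.
Loads: Yoon 4, Larsen 5, Pham 4, Haddad 5, Singh 3 — all ≤ 5.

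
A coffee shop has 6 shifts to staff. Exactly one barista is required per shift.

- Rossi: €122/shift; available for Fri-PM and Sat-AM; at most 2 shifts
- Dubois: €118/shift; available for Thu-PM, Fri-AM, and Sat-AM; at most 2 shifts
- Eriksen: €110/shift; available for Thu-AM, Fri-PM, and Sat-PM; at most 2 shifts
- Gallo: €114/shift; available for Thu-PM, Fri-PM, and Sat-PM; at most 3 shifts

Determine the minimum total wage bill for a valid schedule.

€684

Thu-AM can only be covered by Eriksen, so that assignment is forced.
Fri-AM can only be covered by Dubois, so that assignment is forced.
Picking the cheapest available barista for each shift independently would cost €680, but that ignores the shift limits.
An optimal schedule: Thu-AM→Eriksen, Thu-PM→Gallo, Fri-AM→Dubois, Fri-PM→Gallo, Sat-AM→Dubois, Sat-PM→Eriksen.
Total: 110 + 114 + 118 + 114 + 118 + 110 = €684.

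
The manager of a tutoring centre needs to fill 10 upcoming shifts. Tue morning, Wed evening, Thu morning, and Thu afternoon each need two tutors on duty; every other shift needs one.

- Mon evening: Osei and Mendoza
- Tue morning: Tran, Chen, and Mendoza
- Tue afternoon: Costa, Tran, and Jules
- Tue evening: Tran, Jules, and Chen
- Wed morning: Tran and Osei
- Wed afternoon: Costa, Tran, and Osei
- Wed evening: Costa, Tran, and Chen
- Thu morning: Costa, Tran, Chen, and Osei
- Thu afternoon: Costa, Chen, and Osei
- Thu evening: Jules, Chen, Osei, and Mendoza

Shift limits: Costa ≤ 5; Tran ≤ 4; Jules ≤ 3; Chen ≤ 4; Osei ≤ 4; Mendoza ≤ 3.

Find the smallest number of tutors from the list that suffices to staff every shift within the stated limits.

14 slots to fill and no one can take more than 5, so at least ⌈14/5⌉ = 3 tutors are needed.
Any 3 tutors together have capacity at most 5+4+4 = 13 < 14 slots, so 3 can never suffice.
Costa, Tran, Chen, and Osei alone can cover everything: Mon evening→Osei, Tue morning→Tran+Chen, Tue afternoon→Costa, Tue evening→Tran, Wed morning→Tran, Wed afternoon→Costa, Wed evening→Costa+Tran, Thu morning→Costa+Chen, Thu afternoon→Costa+Chen, Thu evening→Chen.

4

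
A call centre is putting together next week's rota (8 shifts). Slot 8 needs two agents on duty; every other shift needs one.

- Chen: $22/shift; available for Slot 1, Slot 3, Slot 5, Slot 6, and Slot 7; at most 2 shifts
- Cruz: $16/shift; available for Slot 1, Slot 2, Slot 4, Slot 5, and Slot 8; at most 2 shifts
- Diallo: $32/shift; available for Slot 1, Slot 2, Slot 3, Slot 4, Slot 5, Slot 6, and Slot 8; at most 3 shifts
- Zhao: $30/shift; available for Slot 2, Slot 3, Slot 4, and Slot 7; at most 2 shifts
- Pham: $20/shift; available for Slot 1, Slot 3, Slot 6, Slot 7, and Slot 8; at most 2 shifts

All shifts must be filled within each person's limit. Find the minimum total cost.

Picking the cheapest available agent for each shift independently would cost $160, but that ignores the shift limits.
An optimal schedule: Slot 1→Chen, Slot 2→Cruz, Slot 3→Zhao, Slot 4→Cruz, Slot 5→Chen, Slot 6→Pham, Slot 7→Zhao, Slot 8→Pham+Diallo.
Total: 22 + 16 + 30 + 16 + 22 + 20 + 30 + 20 + 32 = $208.

$208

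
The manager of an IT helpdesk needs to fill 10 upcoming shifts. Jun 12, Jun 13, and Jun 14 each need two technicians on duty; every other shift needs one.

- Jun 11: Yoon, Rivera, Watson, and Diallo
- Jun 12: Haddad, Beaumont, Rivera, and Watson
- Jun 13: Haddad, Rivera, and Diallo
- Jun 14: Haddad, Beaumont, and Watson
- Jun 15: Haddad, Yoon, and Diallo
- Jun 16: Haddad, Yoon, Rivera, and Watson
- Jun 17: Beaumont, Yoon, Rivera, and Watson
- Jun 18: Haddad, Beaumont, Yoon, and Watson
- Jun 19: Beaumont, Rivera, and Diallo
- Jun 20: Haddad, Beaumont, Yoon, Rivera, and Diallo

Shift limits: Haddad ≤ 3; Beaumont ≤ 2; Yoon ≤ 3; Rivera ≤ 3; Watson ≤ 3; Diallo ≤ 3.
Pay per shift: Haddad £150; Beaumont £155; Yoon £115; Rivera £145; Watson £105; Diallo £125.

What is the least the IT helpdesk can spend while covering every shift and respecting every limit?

Picking the cheapest available technician for each shift independently would cost £1550, but that ignores the shift limits.
An optimal schedule: Jun 11→Watson, Jun 12→Watson+Rivera, Jun 13→Diallo+Rivera, Jun 14→Watson+Haddad, Jun 15→Yoon, Jun 16→Yoon, Jun 17→Rivera, Jun 18→Yoon, Jun 19→Diallo, Jun 20→Diallo.
Total: 105 + 105 + 145 + 125 + 145 + 105 + 150 + 115 + 115 + 145 + 115 + 125 + 125 = £1620.

£1620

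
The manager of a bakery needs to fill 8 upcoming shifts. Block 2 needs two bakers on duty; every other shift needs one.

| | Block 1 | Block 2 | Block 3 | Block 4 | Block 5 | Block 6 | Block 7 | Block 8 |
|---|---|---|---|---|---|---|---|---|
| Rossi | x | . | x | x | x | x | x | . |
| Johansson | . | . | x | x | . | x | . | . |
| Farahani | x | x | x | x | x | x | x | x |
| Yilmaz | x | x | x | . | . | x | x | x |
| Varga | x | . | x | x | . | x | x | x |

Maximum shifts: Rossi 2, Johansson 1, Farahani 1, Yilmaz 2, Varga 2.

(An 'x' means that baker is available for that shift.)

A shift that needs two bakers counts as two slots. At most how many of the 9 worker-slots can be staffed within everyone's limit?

Total capacity across all bakers is 2+1+1+2+2 = 8, and 9 slots are needed, so at most 8 can be filled.
An assignment achieving 8: Block 1→Rossi, Block 2→Farahani+Yilmaz, Block 3→Varga, Block 4→Johansson, Block 5→Rossi, Block 7→Varga, Block 8→Yilmaz.
Loads: Rossi 2/2, Johansson 1/1, Farahani 1/1, Yilmaz 2/2, Varga 2/2.

8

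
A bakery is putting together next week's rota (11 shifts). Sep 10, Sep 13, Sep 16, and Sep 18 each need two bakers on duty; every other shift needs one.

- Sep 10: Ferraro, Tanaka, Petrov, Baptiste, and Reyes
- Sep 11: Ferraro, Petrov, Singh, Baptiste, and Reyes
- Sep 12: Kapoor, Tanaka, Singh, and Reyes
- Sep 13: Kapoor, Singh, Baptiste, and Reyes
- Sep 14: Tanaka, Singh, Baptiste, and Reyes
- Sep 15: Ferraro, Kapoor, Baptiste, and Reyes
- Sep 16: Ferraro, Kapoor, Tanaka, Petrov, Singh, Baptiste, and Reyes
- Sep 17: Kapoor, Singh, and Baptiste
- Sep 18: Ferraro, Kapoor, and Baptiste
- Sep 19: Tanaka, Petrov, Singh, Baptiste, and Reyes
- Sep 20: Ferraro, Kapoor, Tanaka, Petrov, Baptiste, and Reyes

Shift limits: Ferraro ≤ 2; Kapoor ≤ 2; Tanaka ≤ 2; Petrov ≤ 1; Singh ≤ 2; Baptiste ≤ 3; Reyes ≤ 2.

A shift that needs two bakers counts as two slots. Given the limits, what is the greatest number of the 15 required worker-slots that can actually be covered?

Total capacity across all bakers is 2+2+2+1+2+3+2 = 14, and 15 slots are needed, so at most 14 can be filled.
An assignment achieving 14: Sep 10→Petrov+Baptiste, Sep 11→Singh, Sep 12→Tanaka, Sep 13→Singh+Baptiste, Sep 14→Tanaka, Sep 15→Ferraro, Sep 16→Reyes, Sep 17→Kapoor, Sep 18→Ferraro+Kapoor, Sep 19→Baptiste, Sep 20→Reyes.
Loads: Ferraro 2/2, Kapoor 2/2, Tanaka 2/2, Petrov 1/1, Singh 2/2, Baptiste 3/3, Reyes 2/2.

14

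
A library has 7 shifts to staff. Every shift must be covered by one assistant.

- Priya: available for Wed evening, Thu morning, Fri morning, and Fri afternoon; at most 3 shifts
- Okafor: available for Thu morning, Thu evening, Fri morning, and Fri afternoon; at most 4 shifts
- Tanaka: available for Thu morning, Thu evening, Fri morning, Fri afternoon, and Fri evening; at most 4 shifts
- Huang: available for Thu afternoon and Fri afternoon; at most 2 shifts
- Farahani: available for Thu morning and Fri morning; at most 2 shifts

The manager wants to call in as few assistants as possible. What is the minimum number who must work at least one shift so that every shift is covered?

3

7 slots to fill and no one can take more than 4, so at least ⌈7/4⌉ = 2 assistants are needed.
Shifts {Wed evening, Thu afternoon, Thu evening} need 3 slots, but among the assistants available for them (Priya, Okafor, Tanaka, and Huang) any 2 together supply at most 2. So 2 assistants are not enough.
Priya, Tanaka, and Huang alone can cover everything: Wed evening→Priya, Thu morning→Priya, Thu afternoon→Huang, Thu evening→Tanaka, Fri morning→Priya, Fri afternoon→Tanaka, Fri evening→Tanaka.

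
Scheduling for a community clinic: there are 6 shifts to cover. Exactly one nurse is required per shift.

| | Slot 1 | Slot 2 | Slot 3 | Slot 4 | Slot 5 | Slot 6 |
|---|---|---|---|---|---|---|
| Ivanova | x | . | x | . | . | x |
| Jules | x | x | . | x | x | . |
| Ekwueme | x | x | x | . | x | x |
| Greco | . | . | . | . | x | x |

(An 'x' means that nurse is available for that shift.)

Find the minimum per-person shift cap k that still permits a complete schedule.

With 4 nurses and 6 worker-slots to fill, someone must work at least ⌈6/4⌉ = 2 shifts, so k ≥ 2.
k = 2 works: Slot 1→Ivanova, Slot 2→Jules, Slot 3→Ivanova, Slot 4→Jules, Slot 5→Ekwueme, Slot 6→Ekwueme.
Loads: Ivanova 2, Jules 2, Ekwueme 2, Greco 0 — all ≤ 2.

2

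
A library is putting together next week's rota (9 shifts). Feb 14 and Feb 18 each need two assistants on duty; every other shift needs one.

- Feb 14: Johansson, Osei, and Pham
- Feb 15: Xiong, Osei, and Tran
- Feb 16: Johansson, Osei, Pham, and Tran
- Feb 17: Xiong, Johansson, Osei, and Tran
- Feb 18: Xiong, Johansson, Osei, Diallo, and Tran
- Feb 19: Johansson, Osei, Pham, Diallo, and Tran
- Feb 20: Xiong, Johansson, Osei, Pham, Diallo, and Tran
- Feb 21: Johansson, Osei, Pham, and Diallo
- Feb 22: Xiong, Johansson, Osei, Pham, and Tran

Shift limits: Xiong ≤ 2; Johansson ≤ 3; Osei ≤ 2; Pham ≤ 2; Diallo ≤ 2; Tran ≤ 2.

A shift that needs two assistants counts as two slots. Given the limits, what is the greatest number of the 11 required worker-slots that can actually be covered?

Total capacity across all assistants is 2+3+2+2+2+2 = 13, and 11 slots are needed, so at most 11 can be filled.
An assignment achieving 11: Feb 14→Johansson+Osei, Feb 15→Xiong, Feb 16→Johansson, Feb 17→Xiong, Feb 18→Osei+Diallo, Feb 19→Pham, Feb 20→Diallo, Feb 21→Johansson, Feb 22→Pham.
Loads: Xiong 2/2, Johansson 3/3, Osei 2/2, Pham 2/2, Diallo 2/2, Tran 0/2.

11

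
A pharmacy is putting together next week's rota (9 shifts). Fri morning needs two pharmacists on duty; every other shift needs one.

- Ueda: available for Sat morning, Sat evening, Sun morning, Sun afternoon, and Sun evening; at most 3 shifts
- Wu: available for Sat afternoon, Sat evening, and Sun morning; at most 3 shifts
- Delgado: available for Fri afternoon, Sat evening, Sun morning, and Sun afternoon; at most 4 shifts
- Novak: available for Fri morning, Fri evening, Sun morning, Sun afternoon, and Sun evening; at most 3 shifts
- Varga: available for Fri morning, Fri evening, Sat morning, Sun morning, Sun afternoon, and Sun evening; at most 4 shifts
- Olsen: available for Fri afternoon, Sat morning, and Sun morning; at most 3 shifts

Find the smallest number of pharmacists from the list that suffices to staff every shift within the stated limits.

10 slots to fill and no one can take more than 4, so at least ⌈10/4⌉ = 3 pharmacists are needed.
Shifts {Fri morning, Fri afternoon, Sat afternoon} need 4 slots, but among the pharmacists available for them (Wu, Delgado, Novak, Varga, and Olsen) any 3 together supply at most 3. So 3 pharmacists are not enough.
Wu, Delgado, Novak, and Varga alone can cover everything: Fri morning→Novak+Varga, Fri afternoon→Delgado, Fri evening→Novak, Sat morning→Varga, Sat afternoon→Wu, Sat evening→Wu, Sun morning→Wu, Sun afternoon→Delgado, Sun evening→Novak.

4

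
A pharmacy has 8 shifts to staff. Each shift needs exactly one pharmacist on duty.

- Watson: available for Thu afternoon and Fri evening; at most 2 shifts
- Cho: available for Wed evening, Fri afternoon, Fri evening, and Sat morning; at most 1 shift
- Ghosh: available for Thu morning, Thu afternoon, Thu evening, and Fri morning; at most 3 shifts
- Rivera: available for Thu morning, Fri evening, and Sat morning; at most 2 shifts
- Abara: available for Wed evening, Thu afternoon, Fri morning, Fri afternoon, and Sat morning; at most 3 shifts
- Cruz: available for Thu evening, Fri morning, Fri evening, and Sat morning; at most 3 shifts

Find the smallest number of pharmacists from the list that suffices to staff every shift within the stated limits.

8 slots to fill and no one can take more than 3, so at least ⌈8/3⌉ = 3 pharmacists are needed.
Watson, Ghosh, and Abara alone can cover everything: Wed evening→Abara, Thu morning→Ghosh, Thu afternoon→Watson, Thu evening→Ghosh, Fri morning→Ghosh, Fri afternoon→Abara, Fri evening→Watson, Sat morning→Abara.

3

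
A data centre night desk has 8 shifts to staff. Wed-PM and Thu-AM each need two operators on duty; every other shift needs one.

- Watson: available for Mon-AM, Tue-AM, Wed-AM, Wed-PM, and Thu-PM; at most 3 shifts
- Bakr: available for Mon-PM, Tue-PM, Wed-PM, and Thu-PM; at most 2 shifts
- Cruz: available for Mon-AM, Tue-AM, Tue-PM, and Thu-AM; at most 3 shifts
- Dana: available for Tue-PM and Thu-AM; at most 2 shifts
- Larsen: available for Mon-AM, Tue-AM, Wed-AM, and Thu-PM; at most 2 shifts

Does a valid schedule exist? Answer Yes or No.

Yes

Mon-PM can only be covered by Bakr, so that assignment is forced.
Wed-PM can only be covered by Watson and Bakr, so that assignment is forced.
Thu-AM can only be covered by Cruz and Dana, so that assignment is forced.
One valid schedule: Mon-AM→Watson, Mon-PM→Bakr, Tue-AM→Cruz, Tue-PM→Cruz, Wed-AM→Watson, Wed-PM→Watson+Bakr, Thu-AM→Cruz+Dana, Thu-PM→Larsen.
Loads: Watson 3/3, Bakr 2/2, Cruz 3/3, Dana 1/2, Larsen 1/2 — all within limits.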